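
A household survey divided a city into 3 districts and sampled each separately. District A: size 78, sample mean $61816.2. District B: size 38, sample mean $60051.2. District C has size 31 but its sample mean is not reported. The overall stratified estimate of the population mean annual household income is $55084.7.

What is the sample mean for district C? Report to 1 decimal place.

32059.4

N = 78 + 38 + 31 = 147.
Overall total = μ·N = 55084.7·147 = 8097450.9.
Subtract the known strata: 78·61816.2 + 38·60051.2 = 7103609.2.
Remaining total for district C: 8097450.9 − 7103609.2 = 993841.7.
Divide by its size: 993841.7 / 31 = 32059.410... → 32059.4.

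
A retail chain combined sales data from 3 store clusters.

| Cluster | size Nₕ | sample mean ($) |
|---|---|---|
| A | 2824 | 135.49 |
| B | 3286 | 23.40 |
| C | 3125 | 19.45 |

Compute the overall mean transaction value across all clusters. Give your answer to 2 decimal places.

56.34

x̄_st = (Σ Nₕx̄ₕ) / (Σ Nₕ) = (2824·135.49 + 3286·23.40 + 3125·19.45) / 9235
= 520297.41 / 9235 = 56.3397... → 56.34.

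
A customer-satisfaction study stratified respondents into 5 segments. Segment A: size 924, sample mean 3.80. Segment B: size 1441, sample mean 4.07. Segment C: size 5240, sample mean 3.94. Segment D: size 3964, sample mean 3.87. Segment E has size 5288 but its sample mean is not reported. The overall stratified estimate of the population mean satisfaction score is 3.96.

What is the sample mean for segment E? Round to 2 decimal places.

4.05

Σ Nₕx̄ₕ = N·μ, so 5288·x̄_E = 16857·3.96 − (924·3.80 + 1441·4.07 + 5240·3.94 + 3964·3.87).
= 66753.72 − 45362.35 = 21391.37.
x̄_E = 21391.37 / 5288 = 4.0453... → 4.05.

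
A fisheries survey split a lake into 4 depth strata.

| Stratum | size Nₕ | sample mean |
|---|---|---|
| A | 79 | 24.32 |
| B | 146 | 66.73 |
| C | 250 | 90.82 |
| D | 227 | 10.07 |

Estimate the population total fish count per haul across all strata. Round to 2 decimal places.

36654.75

A: 79·24.32 = 1921.28
B: 146·66.73 = 9742.58
C: 250·90.82 = 22705
D: 227·10.07 = 2285.89
τ̂ = Σ Nₕx̄ₕ = 36654.75.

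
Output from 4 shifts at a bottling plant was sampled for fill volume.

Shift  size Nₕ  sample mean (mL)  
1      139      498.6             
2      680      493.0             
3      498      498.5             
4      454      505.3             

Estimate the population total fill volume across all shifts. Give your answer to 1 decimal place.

882204.6

Population total = Σ Nₕ·x̄ₕ (each stratum's size times its mean).
139·498.6 + 680·493.0 + 498·498.5 + 454·505.3 = 69305.4 + 335240 + 248253 + 229406.2 = 882204.6.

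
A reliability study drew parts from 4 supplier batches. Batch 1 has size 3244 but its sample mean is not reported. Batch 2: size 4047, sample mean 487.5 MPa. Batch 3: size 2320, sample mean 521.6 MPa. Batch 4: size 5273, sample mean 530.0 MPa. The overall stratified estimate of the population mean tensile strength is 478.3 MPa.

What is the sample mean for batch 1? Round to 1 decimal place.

Σ Nₕx̄ₕ = N·μ, so 3244·x̄_1 = 14884·478.3 − (4047·487.5 + 2320·521.6 + 5273·530.0).
= 7119017.2 − 5977714.5 = 1141302.7.
x̄_1 = 1141302.7 / 3244 = 351.820... → 351.8.

351.8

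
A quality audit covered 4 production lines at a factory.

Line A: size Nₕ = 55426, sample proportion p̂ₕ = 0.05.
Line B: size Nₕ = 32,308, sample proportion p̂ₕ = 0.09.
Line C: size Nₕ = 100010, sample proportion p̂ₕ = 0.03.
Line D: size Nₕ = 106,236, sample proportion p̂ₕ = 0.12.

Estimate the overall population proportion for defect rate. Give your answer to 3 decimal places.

0.073

N = 55426 + 32308 + 100010 + 106236 = 293980.
Overall proportion = Σ (Nₕ/N)·p̂ₕ.
Σ Nₕp̂ₕ = 2771.3 + 2907.72 + 3000.3 + 12748.32 = 21427.64.
21427.64 / 293980 = 0.07289... → 0.073.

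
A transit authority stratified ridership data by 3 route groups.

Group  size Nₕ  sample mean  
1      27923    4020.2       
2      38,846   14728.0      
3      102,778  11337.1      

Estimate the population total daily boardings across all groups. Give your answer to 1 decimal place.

1849584396.4

Estimate total by summing Nₕ·x̄ₕ over strata.
27923·4020.2 + 38846·14728.0 + 102778·11337.1 = 112256044.6 + 572123888 + 1165204463.8 = 1849584396.4.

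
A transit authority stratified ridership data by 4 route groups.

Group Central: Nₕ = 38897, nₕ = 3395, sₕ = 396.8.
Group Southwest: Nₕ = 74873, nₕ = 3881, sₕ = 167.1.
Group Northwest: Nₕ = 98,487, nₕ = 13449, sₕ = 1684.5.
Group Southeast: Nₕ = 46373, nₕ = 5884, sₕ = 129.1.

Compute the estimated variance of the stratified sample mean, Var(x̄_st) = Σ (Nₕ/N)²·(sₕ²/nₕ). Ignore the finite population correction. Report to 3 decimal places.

N = 258630; Wₕ = Nₕ/N.
group Central: (38897/258630)²·396.8²/3395 = 1.049006
group Southwest: (74873/258630)²·167.1²/3881 = 0.602979
group Northwest: (98487/258630)²·1684.5²/13449 = 30.595113
group Southeast: (46373/258630)²·129.1²/5884 = 0.091065
Sum = 32.338162 → 32.338.

32.338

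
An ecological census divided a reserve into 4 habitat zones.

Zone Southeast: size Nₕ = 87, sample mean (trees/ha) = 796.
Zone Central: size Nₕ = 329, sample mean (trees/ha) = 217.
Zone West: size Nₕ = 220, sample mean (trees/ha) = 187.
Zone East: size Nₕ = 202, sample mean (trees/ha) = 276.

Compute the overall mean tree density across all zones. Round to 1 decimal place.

283.5

x̄_st = (Σ Nₕx̄ₕ) / (Σ Nₕ) = (87·796 + 329·217 + 220·187 + 202·276) / 838
= 237537 / 838 = 283.457... → 283.5.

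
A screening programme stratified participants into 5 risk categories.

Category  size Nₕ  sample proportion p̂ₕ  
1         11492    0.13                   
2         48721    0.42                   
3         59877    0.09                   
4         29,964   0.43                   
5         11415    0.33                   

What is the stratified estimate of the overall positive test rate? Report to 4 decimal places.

N = 11492 + 48721 + 59877 + 29964 + 11415 = 161469.
Overall proportion = Σ (Nₕ/N)·p̂ₕ.
Σ Nₕp̂ₕ = 1493.96 + 20462.82 + 5388.93 + 12884.52 + 3766.95 = 43997.18.
43997.18 / 161469 = 0.272481... → 0.2725.

0.2725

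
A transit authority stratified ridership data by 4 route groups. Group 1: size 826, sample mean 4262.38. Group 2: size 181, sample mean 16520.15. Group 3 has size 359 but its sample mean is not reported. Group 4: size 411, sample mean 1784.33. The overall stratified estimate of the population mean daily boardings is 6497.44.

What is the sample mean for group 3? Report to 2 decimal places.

Σ Nₕx̄ₕ = N·μ, so 359·x̄_3 = 1777·6497.44 − (826·4262.38 + 181·16520.15 + 411·1784.33).
= 11545950.88 − 7244232.66 = 4301718.22.
x̄_3 = 4301718.22 / 359 = 11982.5020... → 11982.50.

11982.50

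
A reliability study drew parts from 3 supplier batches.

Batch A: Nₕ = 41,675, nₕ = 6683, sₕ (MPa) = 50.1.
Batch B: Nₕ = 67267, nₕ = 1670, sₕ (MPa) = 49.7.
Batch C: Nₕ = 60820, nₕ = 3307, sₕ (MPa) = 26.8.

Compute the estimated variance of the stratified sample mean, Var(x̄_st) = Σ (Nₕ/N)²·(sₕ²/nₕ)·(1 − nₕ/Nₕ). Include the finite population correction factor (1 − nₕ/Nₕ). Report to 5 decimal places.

0.27183

N = 169762. Term for each stratum: Wₕ²sₕ²/nₕ·(1−nₕ/Nₕ).
Var(x̄_st) = 0.01900498 + 0.22646515 + 0.02636130 = 0.27183143 → 0.27183.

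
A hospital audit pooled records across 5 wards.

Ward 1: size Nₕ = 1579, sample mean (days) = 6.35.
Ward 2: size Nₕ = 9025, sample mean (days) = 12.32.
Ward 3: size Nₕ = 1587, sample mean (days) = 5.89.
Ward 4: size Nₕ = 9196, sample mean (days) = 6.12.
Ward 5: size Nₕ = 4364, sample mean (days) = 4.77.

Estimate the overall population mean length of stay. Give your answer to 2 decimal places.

N = 1579 + 9025 + 1587 + 9196 + 4364 = 25751.
Weight each subgroup mean by Nₕ/N and sum.
Σ Nₕx̄ₕ = 1579·6.35 + 9025·12.32 + 1587·5.89 + 9196·6.12 + 4364·4.77 = 10026.65 + 111188 + 9347.43 + 56279.52 + 20816.28 = 207657.88.
Divide by N: 207657.88 / 25751 = 8.0641... → 8.06.

8.06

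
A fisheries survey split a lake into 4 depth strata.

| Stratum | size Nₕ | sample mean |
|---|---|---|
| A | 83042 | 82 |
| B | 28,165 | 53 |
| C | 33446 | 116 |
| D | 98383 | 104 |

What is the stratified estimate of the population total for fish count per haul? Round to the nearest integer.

A: 83042·82 = 6809444
B: 28165·53 = 1492745
C: 33446·116 = 3879736
D: 98383·104 = 10231832
τ̂ = Σ Nₕx̄ₕ = 22413757.

22413757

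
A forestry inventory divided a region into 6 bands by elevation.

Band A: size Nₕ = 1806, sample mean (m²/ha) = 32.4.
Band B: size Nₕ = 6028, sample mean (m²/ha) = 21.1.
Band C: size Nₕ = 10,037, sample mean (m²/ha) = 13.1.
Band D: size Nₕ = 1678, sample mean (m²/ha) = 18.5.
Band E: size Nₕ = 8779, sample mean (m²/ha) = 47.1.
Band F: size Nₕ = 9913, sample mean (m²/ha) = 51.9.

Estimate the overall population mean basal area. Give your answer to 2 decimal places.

33.37

N = 1806 + 6028 + 10037 + 1678 + 8779 + 9913 = 38241.
The stratified mean weights each stratum mean by its population share Nₕ/N.
Σ Nₕx̄ₕ = 1806·32.4 + 6028·21.1 + 10037·13.1 + 1678·18.5 + 8779·47.1 + 9913·51.9 = 58514.4 + 127190.8 + 131484.7 + 31043 + 413490.9 + 514484.7 = 1276208.5.
Divide by N: 1276208.5 / 38241 = 33.3728... → 33.37.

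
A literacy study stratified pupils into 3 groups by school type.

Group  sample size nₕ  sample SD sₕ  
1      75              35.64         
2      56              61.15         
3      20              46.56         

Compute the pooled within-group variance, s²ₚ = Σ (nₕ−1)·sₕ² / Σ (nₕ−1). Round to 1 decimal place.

2303.0

1: (75−1)·35.64² = 74·1270.2096 = 93995.5104
2: (56−1)·61.15² = 55·3739.3225 = 205662.7375
3: (20−1)·46.56² = 19·2167.8336 = 41188.8384
Numerator = 340847.0863; denominator = Σ(nₕ−1) = 148.
s²ₚ = 340847.0863/148 = 2303.021... → 2303.0.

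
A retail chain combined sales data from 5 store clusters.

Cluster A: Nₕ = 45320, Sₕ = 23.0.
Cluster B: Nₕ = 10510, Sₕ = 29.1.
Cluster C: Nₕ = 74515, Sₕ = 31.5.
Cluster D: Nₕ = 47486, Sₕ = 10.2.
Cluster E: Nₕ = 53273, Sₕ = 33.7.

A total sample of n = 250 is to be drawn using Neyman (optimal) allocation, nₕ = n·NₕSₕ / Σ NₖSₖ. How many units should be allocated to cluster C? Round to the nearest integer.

98

Σ NₕSₕ = 45320·23.0 + 10510·29.1 + 74515·31.5 + 47486·10.2 + 53273·33.7 = 5975080.8.
Share for C: 2347222.5/5975080.8 = 0.39284.
n_C = 250 × 0.39284 = 98.209... → 98.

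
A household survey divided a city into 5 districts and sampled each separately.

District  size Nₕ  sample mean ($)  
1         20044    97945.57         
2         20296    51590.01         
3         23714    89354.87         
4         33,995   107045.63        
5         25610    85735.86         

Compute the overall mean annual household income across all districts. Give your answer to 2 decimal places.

88662.89

N = 20044 + 20296 + 23714 + 33995 + 25610 = 123659.
Weight each subgroup mean by Nₕ/N and sum.
Σ Nₕx̄ₕ = 20044·97945.57 + 20296·51590.01 + 23714·89354.87 + 33995·107045.63 + 25610·85735.86 = 1963221005.08 + 1047070842.96 + 2118961387.18 + 3639016191.85 + 2195695374.6 = 10963964801.67.
Divide by N: 10963964801.67 / 123659 = 88662.8939... → 88662.89.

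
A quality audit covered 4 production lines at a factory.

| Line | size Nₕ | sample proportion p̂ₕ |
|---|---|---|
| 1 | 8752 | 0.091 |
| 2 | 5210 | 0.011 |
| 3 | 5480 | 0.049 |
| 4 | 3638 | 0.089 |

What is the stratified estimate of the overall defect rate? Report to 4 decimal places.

0.0627

N = 8752 + 5210 + 5480 + 3638 = 23080.
Overall proportion = Σ (Nₕ/N)·p̂ₕ.
Σ Nₕp̂ₕ = 796.432 + 57.31 + 268.52 + 323.782 = 1446.044.
1446.044 / 23080 = 0.062654... → 0.0627.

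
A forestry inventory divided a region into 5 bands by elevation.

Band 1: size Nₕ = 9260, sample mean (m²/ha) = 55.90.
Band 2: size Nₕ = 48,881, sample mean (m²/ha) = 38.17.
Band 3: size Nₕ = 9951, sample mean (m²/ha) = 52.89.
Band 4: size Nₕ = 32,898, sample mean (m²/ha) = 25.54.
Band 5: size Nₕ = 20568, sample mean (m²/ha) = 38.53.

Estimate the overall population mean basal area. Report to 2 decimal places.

37.37

x̄_st = (Σ Nₕx̄ₕ) / (Σ Nₕ) = (9260·55.90 + 48881·38.17 + 9951·52.89 + 32898·25.54 + 20568·38.53) / 121558
= 4542430.12 / 121558 = 37.3684... → 37.37.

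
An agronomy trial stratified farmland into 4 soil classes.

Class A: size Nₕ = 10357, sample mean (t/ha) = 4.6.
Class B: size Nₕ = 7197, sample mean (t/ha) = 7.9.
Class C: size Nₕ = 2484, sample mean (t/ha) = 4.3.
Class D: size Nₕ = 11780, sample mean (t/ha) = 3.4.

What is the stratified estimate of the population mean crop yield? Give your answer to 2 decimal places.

x̄_st = (Σ Nₕx̄ₕ) / (Σ Nₕ) = (10357·4.6 + 7197·7.9 + 2484·4.3 + 11780·3.4) / 31818
= 155231.7 / 31818 = 4.8787... → 4.88.

4.88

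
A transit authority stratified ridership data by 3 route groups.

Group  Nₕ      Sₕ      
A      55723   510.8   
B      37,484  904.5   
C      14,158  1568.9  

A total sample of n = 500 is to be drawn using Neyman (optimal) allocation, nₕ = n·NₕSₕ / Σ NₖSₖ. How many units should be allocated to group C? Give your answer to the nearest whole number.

A: NₕSₕ = 55723·510.8 = 28463308.4
B: NₕSₕ = 37484·904.5 = 33904278
C: NₕSₕ = 14158·1568.9 = 22212486.2
Σ NₕSₕ = 84580072.6.
n_C = 500·22212486.2/84580072.6 = 131.310... → 131.

131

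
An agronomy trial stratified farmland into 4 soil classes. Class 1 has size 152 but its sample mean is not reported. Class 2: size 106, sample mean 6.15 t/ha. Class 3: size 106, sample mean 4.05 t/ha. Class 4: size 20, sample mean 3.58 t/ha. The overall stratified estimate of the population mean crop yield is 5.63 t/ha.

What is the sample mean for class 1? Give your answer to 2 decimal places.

Σ Nₕx̄ₕ = N·μ, so 152·x̄_1 = 384·5.63 − (106·6.15 + 106·4.05 + 20·3.58).
= 2161.92 − 1152.8 = 1009.12.
x̄_1 = 1009.12 / 152 = 6.6389... → 6.64.

6.64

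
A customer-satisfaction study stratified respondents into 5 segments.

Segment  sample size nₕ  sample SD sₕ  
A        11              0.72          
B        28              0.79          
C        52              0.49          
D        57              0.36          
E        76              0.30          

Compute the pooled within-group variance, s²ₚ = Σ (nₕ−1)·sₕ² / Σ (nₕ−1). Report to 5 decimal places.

0.22049

A: (11−1)·0.72² = 10·0.5184 = 5.184
B: (28−1)·0.79² = 27·0.6241 = 16.8507
C: (52−1)·0.49² = 51·0.2401 = 12.2451
D: (57−1)·0.36² = 56·0.1296 = 7.2576
E: (76−1)·0.30² = 75·0.09 = 6.75
Numerator = 48.2874; denominator = Σ(nₕ−1) = 219.
s²ₚ = 48.2874/219 = 0.2204904... → 0.22049.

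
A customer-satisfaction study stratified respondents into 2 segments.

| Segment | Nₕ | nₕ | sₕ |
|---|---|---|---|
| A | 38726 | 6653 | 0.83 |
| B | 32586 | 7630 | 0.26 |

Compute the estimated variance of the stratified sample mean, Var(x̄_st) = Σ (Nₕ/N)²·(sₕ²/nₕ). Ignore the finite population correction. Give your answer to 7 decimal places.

0.0000324

N = 71312; Wₕ = Nₕ/N.
segment A: (38726/71312)²·0.83²/6653 = 0.0000305365
segment B: (32586/71312)²·0.26²/7630 = 0.0000018499
Sum = 0.0000323864 → 0.0000324.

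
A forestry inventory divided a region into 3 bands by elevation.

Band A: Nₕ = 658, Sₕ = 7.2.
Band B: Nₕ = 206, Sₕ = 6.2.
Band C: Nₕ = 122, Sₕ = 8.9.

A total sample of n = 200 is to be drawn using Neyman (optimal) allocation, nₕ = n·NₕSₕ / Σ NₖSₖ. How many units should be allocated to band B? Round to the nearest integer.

Σ NₕSₕ = 658·7.2 + 206·6.2 + 122·8.9 = 7100.6.
Share for B: 1277.2/7100.6 = 0.17987.
n_B = 200 × 0.17987 = 35.974... → 36.

36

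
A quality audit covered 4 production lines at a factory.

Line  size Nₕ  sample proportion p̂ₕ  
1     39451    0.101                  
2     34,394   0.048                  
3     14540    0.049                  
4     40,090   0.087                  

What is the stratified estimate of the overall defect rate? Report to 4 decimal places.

N = 39451 + 34394 + 14540 + 40090 = 128475.
Overall proportion = Σ (Nₕ/N)·p̂ₕ.
Σ Nₕp̂ₕ = 3984.551 + 1650.912 + 712.46 + 3487.83 = 9835.753.
9835.753 / 128475 = 0.076558... → 0.0766.

0.0766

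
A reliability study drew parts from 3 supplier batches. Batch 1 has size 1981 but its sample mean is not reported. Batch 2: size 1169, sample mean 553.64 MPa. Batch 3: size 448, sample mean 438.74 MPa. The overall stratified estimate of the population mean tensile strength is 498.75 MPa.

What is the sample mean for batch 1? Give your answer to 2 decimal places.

Σ Nₕx̄ₕ = N·μ, so 1981·x̄_1 = 3598·498.75 − (1169·553.64 + 448·438.74).
= 1794502.5 − 843760.68 = 950741.82.
x̄_1 = 950741.82 / 1981 = 479.9302... → 479.93.

479.93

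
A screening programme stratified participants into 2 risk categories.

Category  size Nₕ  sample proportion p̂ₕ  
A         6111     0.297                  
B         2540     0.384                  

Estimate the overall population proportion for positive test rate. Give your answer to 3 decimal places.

0.323

N = 6111 + 2540 = 8651.
Overall proportion = Σ (Nₕ/N)·p̂ₕ.
Σ Nₕp̂ₕ = 1814.967 + 975.36 = 2790.327.
2790.327 / 8651 = 0.32254... → 0.323.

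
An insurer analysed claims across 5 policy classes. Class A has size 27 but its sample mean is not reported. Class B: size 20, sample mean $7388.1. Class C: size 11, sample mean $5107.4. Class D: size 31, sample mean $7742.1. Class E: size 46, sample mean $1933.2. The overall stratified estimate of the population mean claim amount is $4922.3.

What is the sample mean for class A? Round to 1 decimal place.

N = 27 + 20 + 11 + 31 + 46 = 135.
Overall total = μ·N = 4922.3·135 = 664510.5.
Subtract the known strata: 20·7388.1 + 11·5107.4 + 31·7742.1 + 46·1933.2 = 532875.7.
Remaining total for class A: 664510.5 − 532875.7 = 131634.8.
Divide by its size: 131634.8 / 27 = 4875.363... → 4875.4.

4875.4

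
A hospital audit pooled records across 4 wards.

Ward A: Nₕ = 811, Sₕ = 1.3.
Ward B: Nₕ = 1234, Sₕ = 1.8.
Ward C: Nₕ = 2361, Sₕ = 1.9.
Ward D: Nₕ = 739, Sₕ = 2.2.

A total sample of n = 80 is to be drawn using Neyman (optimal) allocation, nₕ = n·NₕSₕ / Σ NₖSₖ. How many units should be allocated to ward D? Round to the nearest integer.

14

A: NₕSₕ = 811·1.3 = 1054.3
B: NₕSₕ = 1234·1.8 = 2221.2
C: NₕSₕ = 2361·1.9 = 4485.9
D: NₕSₕ = 739·2.2 = 1625.8
Σ NₕSₕ = 9387.2.
n_D = 80·1625.8/9387.2 = 13.855... → 14.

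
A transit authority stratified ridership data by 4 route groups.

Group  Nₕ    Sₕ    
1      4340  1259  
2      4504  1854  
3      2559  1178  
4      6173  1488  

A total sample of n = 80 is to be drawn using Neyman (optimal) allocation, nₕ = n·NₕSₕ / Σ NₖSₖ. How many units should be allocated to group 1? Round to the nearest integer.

Σ NₕSₕ = 4340·1259 + 4504·1854 + 2559·1178 + 6173·1488 = 26014402.
Share for 1: 5464060/26014402 = 0.21004.
n_1 = 80 × 0.21004 = 16.803... → 17.

17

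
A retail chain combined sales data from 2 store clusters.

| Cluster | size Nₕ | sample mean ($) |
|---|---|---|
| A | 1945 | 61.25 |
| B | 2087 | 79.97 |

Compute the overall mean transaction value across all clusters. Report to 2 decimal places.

x̄_st = (Σ Nₕx̄ₕ) / (Σ Nₕ) = (1945·61.25 + 2087·79.97) / 4032
= 286028.64 / 4032 = 70.9396... → 70.94.

70.94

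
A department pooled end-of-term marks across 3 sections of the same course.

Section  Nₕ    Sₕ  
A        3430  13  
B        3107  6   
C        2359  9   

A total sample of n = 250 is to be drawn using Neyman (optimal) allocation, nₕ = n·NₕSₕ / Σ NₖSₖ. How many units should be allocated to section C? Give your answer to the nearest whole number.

A: NₕSₕ = 3430·13 = 44590
B: NₕSₕ = 3107·6 = 18642
C: NₕSₕ = 2359·9 = 21231
Σ NₕSₕ = 84463.
n_C = 250·21231/84463 = 62.841... → 63.

63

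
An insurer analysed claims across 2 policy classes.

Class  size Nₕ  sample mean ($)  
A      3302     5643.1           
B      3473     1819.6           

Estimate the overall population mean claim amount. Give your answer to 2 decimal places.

N = 6775; weights Wₕ = Nₕ/N = (0.4874, 0.5126).
x̄_st = Σ Wₕ·x̄ₕ = 0.4874·5643.1 + 0.5126·1819.6 ≈ 3683.0977...
→ 3683.10.

3683.10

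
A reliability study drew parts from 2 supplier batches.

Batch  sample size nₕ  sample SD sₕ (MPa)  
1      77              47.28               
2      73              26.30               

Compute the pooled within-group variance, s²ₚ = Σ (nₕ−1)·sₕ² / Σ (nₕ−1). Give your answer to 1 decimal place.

Degrees of freedom: 76 + 72 = 148.
Σ(nₕ−1)sₕ² = 76·2235.3984 + 72·691.69 = 219691.9584.
s²ₚ = 219691.9584 / 148 = 1484.405... → 1484.4.

1484.4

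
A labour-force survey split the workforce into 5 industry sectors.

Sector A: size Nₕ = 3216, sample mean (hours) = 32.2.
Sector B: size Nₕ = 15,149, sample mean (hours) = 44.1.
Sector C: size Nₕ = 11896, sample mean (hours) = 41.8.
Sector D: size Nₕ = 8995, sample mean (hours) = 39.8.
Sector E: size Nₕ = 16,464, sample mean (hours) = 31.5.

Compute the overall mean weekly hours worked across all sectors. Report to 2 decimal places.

38.50

x̄_st = (Σ Nₕx̄ₕ) / (Σ Nₕ) = (3216·32.2 + 15149·44.1 + 11896·41.8 + 8995·39.8 + 16464·31.5) / 55720
= 2145495.9 / 55720 = 38.5050... → 38.50.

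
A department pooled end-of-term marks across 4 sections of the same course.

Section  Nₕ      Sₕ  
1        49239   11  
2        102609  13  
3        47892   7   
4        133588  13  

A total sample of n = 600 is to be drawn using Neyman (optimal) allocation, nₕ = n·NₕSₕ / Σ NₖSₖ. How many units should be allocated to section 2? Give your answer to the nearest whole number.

1: NₕSₕ = 49239·11 = 541629
2: NₕSₕ = 102609·13 = 1333917
3: NₕSₕ = 47892·7 = 335244
4: NₕSₕ = 133588·13 = 1736644
Σ NₕSₕ = 3947434.
n_2 = 600·1333917/3947434 = 202.752... → 203.

203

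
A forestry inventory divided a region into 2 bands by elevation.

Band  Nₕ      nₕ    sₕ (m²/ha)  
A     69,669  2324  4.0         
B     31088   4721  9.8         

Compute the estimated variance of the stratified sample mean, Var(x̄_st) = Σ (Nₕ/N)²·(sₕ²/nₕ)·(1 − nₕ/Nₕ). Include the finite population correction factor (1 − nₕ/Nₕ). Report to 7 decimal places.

N = 100757; Wₕ = Nₕ/N.
band A: (69669/100757)²·4.0²/2324·(1 − 2324/69669) = 0.0031818400
band B: (31088/100757)²·9.8²/4721·(1 − 4721/31088) = 0.0016425598
Sum = 0.0048243998 → 0.0048244.

0.0048244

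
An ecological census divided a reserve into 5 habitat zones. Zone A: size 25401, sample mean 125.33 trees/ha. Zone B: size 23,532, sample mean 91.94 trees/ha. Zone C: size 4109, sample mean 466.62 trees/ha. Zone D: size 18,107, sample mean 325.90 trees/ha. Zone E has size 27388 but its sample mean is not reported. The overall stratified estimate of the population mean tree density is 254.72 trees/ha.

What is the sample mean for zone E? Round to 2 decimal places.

435.73

Σ Nₕx̄ₕ = N·μ, so 27388·x̄_E = 98537·254.72 − (25401·125.33 + 23532·91.94 + 4109·466.62 + 18107·325.90).
= 25099344.64 − 13165452.29 = 11933892.35.
x̄_E = 11933892.35 / 27388 = 435.7343... → 435.73.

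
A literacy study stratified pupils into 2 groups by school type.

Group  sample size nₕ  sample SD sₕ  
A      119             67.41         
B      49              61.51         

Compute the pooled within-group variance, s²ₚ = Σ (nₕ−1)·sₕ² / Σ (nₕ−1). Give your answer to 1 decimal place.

4324.2

A: (119−1)·67.41² = 118·4544.1081 = 536204.7558
B: (49−1)·61.51² = 48·3783.4801 = 181607.0448
Numerator = 717811.8006; denominator = Σ(nₕ−1) = 166.
s²ₚ = 717811.8006/166 = 4324.167... → 4324.2.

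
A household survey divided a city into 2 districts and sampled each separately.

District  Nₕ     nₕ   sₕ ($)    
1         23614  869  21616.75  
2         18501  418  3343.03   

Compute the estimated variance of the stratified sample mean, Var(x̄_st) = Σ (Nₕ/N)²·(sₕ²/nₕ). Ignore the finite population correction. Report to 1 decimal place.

N = 42115; Wₕ = Nₕ/N.
district 1: (23614/42115)²·21616.75²/869 = 169054.4204
district 2: (18501/42115)²·3343.03²/418 = 5159.6597
Sum = 174214.0802 → 174214.1.

174214.1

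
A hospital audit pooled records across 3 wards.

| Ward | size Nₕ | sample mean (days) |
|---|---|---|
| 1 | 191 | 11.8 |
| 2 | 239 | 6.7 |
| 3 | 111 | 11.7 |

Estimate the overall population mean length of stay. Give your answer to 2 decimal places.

9.53

x̄_st = (Σ Nₕx̄ₕ) / (Σ Nₕ) = (191·11.8 + 239·6.7 + 111·11.7) / 541
= 5153.8 / 541 = 9.5264... → 9.53.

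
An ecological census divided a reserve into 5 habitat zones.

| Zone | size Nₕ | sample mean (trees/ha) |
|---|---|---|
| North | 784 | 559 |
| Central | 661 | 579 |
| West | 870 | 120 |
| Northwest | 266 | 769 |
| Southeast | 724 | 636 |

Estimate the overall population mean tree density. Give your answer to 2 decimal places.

481.21

x̄_st = (Σ Nₕx̄ₕ) / (Σ Nₕ) = (784·559 + 661·579 + 870·120 + 266·769 + 724·636) / 3305
= 1590393 / 3305 = 481.2082... → 481.21.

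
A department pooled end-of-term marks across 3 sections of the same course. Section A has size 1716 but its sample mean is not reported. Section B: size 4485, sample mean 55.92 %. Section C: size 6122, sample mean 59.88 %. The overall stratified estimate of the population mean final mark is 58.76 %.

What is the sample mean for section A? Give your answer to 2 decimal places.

62.19

N = 1716 + 4485 + 6122 = 12323.
Overall total = μ·N = 58.76·12323 = 724099.48.
Subtract the known strata: 4485·55.92 + 6122·59.88 = 617386.56.
Remaining total for section A: 724099.48 − 617386.56 = 106712.92.
Divide by its size: 106712.92 / 1716 = 62.1870... → 62.19.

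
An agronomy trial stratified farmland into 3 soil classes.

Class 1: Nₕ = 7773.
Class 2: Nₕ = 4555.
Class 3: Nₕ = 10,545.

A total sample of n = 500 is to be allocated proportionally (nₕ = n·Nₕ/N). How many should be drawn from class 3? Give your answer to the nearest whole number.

231

N = 7773 + 4555 + 10545 = 22873.
n_3 = 500·10545/22873 = 230.512... → 231.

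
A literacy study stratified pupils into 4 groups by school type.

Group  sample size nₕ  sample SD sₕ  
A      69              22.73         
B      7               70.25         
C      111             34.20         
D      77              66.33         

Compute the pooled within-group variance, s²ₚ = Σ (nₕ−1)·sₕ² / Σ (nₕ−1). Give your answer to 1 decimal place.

2029.9

Degrees of freedom: 68 + 6 + 110 + 76 = 260.
Σ(nₕ−1)sₕ² = 68·516.6529 + 6·4935.0625 + 110·1169.64 + 76·4399.6689 = 527778.0086.
s²ₚ = 527778.0086 / 260 = 2029.915... → 2029.9.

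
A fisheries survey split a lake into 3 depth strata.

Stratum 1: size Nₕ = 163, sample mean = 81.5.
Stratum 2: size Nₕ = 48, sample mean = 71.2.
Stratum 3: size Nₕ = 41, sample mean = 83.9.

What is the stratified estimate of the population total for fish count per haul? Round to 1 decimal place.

20142.0

1: 163·81.5 = 13284.5
2: 48·71.2 = 3417.6
3: 41·83.9 = 3439.9
τ̂ = Σ Nₕx̄ₕ = 20142.0.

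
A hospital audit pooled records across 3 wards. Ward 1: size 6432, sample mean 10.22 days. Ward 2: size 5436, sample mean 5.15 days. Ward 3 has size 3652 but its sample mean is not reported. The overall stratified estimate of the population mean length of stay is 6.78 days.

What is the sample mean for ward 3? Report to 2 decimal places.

Σ Nₕx̄ₕ = N·μ, so 3652·x̄_3 = 15520·6.78 − (6432·10.22 + 5436·5.15).
= 105225.6 − 93730.44 = 11495.16.
x̄_3 = 11495.16 / 3652 = 3.1476... → 3.15.

3.15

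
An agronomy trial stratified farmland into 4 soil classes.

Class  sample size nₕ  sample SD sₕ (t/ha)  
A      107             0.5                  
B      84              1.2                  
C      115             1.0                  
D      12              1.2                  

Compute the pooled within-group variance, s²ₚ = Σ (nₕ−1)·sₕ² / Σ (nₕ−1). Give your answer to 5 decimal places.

A: (107−1)·0.5² = 106·0.25 = 26.5
B: (84−1)·1.2² = 83·1.44 = 119.52
C: (115−1)·1.0² = 114·1 = 114
D: (12−1)·1.2² = 11·1.44 = 15.84
Numerator = 275.86; denominator = Σ(nₕ−1) = 314.
s²ₚ = 275.86/314 = 0.8785350... → 0.87854.

0.87854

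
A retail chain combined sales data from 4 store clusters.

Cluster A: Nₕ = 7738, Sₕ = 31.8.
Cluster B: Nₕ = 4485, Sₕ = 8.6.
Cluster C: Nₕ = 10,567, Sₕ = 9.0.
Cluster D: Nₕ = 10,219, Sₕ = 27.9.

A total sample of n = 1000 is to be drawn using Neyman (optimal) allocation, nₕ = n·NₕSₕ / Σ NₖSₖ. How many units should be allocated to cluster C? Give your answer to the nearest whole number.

143

Σ NₕSₕ = 7738·31.8 + 4485·8.6 + 10567·9.0 + 10219·27.9 = 664852.5.
Share for C: 95103/664852.5 = 0.14304.
n_C = 1000 × 0.14304 = 143.044... → 143.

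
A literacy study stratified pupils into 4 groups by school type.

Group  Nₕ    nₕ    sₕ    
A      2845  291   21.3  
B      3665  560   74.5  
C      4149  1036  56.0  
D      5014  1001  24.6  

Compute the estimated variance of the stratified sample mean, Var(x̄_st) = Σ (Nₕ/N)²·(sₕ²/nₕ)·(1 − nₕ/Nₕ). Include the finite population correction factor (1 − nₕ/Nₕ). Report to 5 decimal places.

N = 15673; Wₕ = Nₕ/N.
group A: (2845/15673)²·21.3²/291·(1 − 291/2845) = 0.04611743
group B: (3665/15673)²·74.5²/560·(1 − 560/3665) = 0.45915132
group C: (4149/15673)²·56.0²/1036·(1 − 1036/4149) = 0.15916024
group D: (5014/15673)²·24.6²/1001·(1 − 1001/5014) = 0.04952054
Sum = 0.71394953 → 0.71395.

0.71395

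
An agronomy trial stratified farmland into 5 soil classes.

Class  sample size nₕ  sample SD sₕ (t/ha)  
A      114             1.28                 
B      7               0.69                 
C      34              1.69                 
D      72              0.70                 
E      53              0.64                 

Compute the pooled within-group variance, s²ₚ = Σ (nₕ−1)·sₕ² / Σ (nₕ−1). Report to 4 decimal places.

1.2303

Degrees of freedom: 113 + 6 + 33 + 71 + 52 = 275.
Σ(nₕ−1)sₕ² = 113·1.6384 + 6·0.4761 + 33·2.8561 + 71·0.49 + 52·0.4096 = 338.3363.
s²ₚ = 338.3363 / 275 = 1.230314... → 1.2303.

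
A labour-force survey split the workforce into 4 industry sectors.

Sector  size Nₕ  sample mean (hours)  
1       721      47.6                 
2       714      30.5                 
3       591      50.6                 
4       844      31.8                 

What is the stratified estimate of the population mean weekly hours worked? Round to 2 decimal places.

N = 2870; weights Wₕ = Nₕ/N = (0.2512, 0.2488, 0.2059, 0.2941).
x̄_st = Σ Wₕ·x̄ₕ = 0.2512·47.6 + 0.2488·30.5 + 0.2059·50.6 + 0.2941·31.8 ≈ 39.3172...
→ 39.32.

39.32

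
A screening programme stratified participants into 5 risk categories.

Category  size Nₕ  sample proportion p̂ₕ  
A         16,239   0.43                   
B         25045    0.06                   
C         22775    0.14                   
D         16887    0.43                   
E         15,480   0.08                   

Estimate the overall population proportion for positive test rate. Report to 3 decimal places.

Wₕ = Nₕ/N with N = 96426: 0.1684, 0.2597, 0.2362, 0.1751, 0.1605.
p̂_st = 0.1684·0.43 + 0.2597·0.06 + 0.2362·0.14 + 0.1751·0.43 + 0.1605·0.08 ≈ 0.20922... → 0.209.

0.209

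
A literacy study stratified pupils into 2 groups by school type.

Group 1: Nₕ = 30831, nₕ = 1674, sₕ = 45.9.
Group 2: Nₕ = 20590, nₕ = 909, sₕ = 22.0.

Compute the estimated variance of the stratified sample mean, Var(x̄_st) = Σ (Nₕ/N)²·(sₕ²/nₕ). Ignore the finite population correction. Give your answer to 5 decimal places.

N = 51421. Term for each stratum: Wₕ²sₕ²/nₕ.
Var(x̄_st) = 0.45244324 + 0.08537154 = 0.53781478 → 0.53781.

0.53781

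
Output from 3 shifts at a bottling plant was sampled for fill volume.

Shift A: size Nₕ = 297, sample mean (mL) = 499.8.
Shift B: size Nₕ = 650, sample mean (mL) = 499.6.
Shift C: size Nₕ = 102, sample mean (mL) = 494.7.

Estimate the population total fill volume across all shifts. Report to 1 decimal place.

Population total = Σ Nₕ·x̄ₕ (each stratum's size times its mean).
297·499.8 + 650·499.6 + 102·494.7 = 148440.6 + 324740 + 50459.4 = 523640.0.

523640.0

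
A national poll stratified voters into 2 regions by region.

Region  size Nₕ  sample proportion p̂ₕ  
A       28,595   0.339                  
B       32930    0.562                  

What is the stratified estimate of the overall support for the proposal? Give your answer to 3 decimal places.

0.458

N = 28595 + 32930 = 61525.
Overall proportion = Σ (Nₕ/N)·p̂ₕ.
Σ Nₕp̂ₕ = 9693.705 + 18506.66 = 28200.365.
28200.365 / 61525 = 0.45836... → 0.458.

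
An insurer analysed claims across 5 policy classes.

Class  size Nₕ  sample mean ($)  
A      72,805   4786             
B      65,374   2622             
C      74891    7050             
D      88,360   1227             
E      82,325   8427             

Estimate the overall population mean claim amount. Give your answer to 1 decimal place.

4820.8

N = 72805 + 65374 + 74891 + 88360 + 82325 = 383755.
Overall mean = Σ (Nₕ/N)·x̄ₕ — weight by population share, not a simple average.
Σ Nₕx̄ₕ = 72805·4786 + 65374·2622 + 74891·7050 + 88360·1227 + 82325·8427 = 348444730 + 171410628 + 527981550 + 108417720 + 693752775 = 1850007403.
Divide by N: 1850007403 / 383755 = 4820.803... → 4820.8.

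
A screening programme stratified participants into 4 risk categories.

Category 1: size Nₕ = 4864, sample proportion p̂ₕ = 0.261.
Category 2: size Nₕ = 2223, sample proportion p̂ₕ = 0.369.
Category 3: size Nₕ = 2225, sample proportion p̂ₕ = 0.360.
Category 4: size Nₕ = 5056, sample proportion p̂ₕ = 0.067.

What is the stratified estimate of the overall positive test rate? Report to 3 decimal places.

N = 4864 + 2223 + 2225 + 5056 = 14368.
Overall proportion = Σ (Nₕ/N)·p̂ₕ.
Σ Nₕp̂ₕ = 1269.504 + 820.287 + 801 + 338.752 = 3229.543.
3229.543 / 14368 = 0.22477... → 0.225.

0.225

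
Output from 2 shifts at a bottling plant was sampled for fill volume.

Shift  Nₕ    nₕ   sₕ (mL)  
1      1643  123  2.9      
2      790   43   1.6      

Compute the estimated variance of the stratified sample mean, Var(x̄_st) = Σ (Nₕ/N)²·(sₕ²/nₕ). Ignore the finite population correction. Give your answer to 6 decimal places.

N = 2433. Term for each stratum: Wₕ²sₕ²/nₕ.
Var(x̄_st) = 0.031180408 + 0.006276846 = 0.037457254 → 0.037457.

0.037457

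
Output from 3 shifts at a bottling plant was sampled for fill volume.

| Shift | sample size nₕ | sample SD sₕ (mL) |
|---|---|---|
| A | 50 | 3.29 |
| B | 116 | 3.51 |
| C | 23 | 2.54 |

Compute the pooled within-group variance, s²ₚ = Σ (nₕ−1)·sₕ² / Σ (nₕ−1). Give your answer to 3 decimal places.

Degrees of freedom: 49 + 115 + 22 = 186.
Σ(nₕ−1)sₕ² = 49·10.8241 + 115·12.3201 + 22·6.4516 = 2089.1276.
s²ₚ = 2089.1276 / 186 = 11.23187... → 11.232.

11.232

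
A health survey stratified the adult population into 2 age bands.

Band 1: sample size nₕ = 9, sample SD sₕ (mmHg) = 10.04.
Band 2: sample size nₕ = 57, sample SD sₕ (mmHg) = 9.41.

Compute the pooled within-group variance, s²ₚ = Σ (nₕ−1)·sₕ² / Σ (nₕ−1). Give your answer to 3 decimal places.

90.080

Degrees of freedom: 8 + 56 = 64.
Σ(nₕ−1)sₕ² = 8·100.8016 + 56·88.5481 = 5765.1064.
s²ₚ = 5765.1064 / 64 = 90.07979... → 90.080.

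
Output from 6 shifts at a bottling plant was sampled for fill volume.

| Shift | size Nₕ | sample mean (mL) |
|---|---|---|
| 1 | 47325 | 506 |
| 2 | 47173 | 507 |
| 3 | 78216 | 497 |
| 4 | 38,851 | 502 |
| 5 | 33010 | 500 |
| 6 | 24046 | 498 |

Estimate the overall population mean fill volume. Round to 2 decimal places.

N = 268621; weights Wₕ = Nₕ/N = (0.1762, 0.1756, 0.2912, 0.1446, 0.1229, 0.0895).
x̄_st = Σ Wₕ·x̄ₕ = 0.1762·506 + 0.1756·507 + 0.2912·497 + 0.1446·502 + 0.1229·500 + 0.0895·498 ≈ 501.5230...
→ 501.52.

501.52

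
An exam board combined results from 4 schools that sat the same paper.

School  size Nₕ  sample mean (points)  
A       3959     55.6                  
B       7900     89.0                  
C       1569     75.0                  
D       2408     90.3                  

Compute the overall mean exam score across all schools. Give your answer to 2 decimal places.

79.46

N = 15836; weights Wₕ = Nₕ/N = (0.2500, 0.4989, 0.0991, 0.1521).
x̄_st = Σ Wₕ·x̄ₕ = 0.2500·55.6 + 0.4989·89.0 + 0.0991·75.0 + 0.1521·90.3 ≈ 79.4606...
→ 79.46.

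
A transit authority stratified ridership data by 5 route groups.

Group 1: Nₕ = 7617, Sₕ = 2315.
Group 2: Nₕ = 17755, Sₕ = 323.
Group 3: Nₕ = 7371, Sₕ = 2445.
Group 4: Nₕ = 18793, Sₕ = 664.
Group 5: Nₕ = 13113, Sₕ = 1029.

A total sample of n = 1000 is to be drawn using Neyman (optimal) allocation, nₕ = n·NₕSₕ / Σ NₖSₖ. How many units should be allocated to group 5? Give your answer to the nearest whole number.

1: NₕSₕ = 7617·2315 = 17633355
2: NₕSₕ = 17755·323 = 5734865
3: NₕSₕ = 7371·2445 = 18022095
4: NₕSₕ = 18793·664 = 12478552
5: NₕSₕ = 13113·1029 = 13493277
Σ NₕSₕ = 67362144.
n_5 = 1000·13493277/67362144 = 200.309... → 200.

200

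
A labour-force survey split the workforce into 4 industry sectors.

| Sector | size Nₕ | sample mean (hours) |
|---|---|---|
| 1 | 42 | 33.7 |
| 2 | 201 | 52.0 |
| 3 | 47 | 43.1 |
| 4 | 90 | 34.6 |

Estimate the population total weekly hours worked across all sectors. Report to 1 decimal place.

Population total = Σ Nₕ·x̄ₕ (each stratum's size times its mean).
42·33.7 + 201·52.0 + 47·43.1 + 90·34.6 = 1415.4 + 10452 + 2025.7 + 3114 = 17007.1.

17007.1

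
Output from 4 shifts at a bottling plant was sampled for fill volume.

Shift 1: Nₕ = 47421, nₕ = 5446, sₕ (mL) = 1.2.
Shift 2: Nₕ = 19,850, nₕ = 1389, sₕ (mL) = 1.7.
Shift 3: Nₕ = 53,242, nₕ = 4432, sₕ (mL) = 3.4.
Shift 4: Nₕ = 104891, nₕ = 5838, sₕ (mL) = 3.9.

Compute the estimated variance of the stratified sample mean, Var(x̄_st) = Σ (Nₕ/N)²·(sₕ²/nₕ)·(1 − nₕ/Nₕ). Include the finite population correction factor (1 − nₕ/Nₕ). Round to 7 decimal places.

N = 225404. Term for each stratum: Wₕ²sₕ²/nₕ·(1−nₕ/Nₕ).
Var(x̄_st) = 0.0000103591 + 0.0000150068 + 0.0001334130 + 0.0005327798 = 0.0006915587 → 0.0006916.

0.0006916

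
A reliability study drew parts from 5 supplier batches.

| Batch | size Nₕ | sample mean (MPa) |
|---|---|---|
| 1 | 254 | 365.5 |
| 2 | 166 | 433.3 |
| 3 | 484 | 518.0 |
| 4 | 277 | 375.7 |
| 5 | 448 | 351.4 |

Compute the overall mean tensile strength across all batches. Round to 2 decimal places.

N = 1629; weights Wₕ = Nₕ/N = (0.1559, 0.1019, 0.2971, 0.1700, 0.2750).
x̄_st = Σ Wₕ·x̄ₕ = 0.1559·365.5 + 0.1019·433.3 + 0.2971·518.0 + 0.1700·375.7 + 0.2750·351.4 ≈ 415.5758...
→ 415.58.

415.58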